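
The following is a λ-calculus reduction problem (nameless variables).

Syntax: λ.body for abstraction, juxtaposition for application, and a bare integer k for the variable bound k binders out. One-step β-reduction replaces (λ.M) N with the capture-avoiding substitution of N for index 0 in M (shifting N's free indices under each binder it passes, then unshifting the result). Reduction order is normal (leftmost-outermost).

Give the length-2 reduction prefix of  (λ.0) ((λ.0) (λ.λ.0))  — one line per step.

  start: (λ.0) ((λ.0) (λ.λ.0))
  [1] (λ.0) (λ.λ.0)
  [2] λ.λ.0

Answer: after 2 steps: λ.λ.0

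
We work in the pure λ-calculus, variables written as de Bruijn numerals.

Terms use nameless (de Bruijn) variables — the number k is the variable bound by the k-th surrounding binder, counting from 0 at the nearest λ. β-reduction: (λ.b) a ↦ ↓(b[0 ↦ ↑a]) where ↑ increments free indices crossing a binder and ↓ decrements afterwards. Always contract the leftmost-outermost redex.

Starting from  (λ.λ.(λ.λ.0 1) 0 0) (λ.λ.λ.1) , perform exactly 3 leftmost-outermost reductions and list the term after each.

  start: (λ.λ.(λ.λ.0 1) 0 0) (λ.λ.λ.1)
  →1  λ.(λ.λ.0 1) 0 0
  →2  λ.(λ.0 1) 0
  →3  λ.0 0

Answer: after 3 steps: λ.0 0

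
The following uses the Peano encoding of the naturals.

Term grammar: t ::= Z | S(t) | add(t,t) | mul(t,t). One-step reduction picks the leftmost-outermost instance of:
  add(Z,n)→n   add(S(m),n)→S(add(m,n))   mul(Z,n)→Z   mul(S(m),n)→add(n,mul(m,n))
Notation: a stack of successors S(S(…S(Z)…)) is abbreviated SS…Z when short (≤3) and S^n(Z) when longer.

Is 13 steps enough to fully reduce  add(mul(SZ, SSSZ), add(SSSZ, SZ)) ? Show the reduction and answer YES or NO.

  start: add(mul(SZ, SSSZ), add(SSSZ, SZ))
  step 1: add(add(SSSZ, mul(Z, SSSZ)), add(SSSZ, SZ))
  step 2: add(S(add(SSZ, mul(Z, SSSZ))), add(SSSZ, SZ))
  step 3: S(add(add(SSZ, mul(Z, SSSZ)), add(SSSZ, SZ)))
  step 4: S(add(S(add(SZ, mul(Z, SSSZ))), add(SSSZ, SZ)))
  step 5: S(S(add(add(SZ, mul(Z, SSSZ)), add(SSSZ, SZ))))
  step 6: S(S(add(S(add(Z, mul(Z, SSSZ))), add(SSSZ, SZ))))
  step 7: S(S(S(add(add(Z, mul(Z, SSSZ)), add(SSSZ, SZ)))))
  step 8: S(S(S(add(mul(Z, SSSZ), add(SSSZ, SZ)))))
  step 9: S(S(S(add(Z, add(SSSZ, SZ)))))
  step 10: S(S(S(add(SSSZ, SZ))))
  step 11: S(S(S(S(add(SSZ, SZ)))))
  step 12: S(S(S(S(S(add(SZ, SZ))))))
  step 13: S(S(S(S(S(S(add(Z, SZ)))))))

Answer: NO — after 13 steps the term is S(S(S(S(S(S(add(Z, SZ))))))), not yet normal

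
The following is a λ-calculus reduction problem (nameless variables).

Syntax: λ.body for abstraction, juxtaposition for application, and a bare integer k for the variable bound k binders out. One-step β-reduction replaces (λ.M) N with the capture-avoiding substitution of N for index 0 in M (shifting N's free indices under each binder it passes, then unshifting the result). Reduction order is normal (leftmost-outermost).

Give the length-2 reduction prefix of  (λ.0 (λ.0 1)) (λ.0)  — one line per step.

Answer: after 2 steps: λ.0 (λ.0)

Working:
  start: (λ.0 (λ.0 1)) (λ.0)
  →1  (λ.0) (λ.0 (λ.0))
  →2  λ.0 (λ.0)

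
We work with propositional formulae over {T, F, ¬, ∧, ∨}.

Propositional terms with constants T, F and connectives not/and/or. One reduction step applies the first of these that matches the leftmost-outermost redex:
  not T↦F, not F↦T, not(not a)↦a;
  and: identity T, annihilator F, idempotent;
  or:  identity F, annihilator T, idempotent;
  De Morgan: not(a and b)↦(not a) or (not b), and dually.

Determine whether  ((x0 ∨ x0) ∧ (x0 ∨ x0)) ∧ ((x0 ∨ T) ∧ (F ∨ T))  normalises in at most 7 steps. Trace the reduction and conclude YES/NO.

Answer: YES — reaches normal form x0 in 6 ≤ 7 steps

Derivation:
  start: ((x0 ∨ x0) ∧ (x0 ∨ x0)) ∧ ((x0 ∨ T) ∧ (F ∨ T))
  [1] (x0 ∨ x0) ∧ ((x0 ∨ T) ∧ (F ∨ T))
  [2] x0 ∧ ((x0 ∨ T) ∧ (F ∨ T))
  [3] x0 ∧ (T ∧ (F ∨ T))
  [4] x0 ∧ (F ∨ T)
  [5] x0 ∧ T
  [6] x0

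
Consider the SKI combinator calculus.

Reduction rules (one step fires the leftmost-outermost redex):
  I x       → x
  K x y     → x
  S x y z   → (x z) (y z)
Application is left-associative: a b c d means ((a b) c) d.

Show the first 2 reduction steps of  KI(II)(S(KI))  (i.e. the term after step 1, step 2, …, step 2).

Answer: after 2 steps: S(KI)

Reduction:
  start: KI(II)(S(KI))
  →1  I(S(KI))
  →2  S(KI)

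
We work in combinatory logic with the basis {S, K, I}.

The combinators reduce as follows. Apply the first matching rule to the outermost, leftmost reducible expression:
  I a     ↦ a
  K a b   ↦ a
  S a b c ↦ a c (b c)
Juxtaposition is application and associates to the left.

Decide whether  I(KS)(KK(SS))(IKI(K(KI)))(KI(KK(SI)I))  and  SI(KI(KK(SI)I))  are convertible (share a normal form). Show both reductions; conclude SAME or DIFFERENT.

Term A:
  start: I(KS)(KK(SS))(IKI(K(KI)))(KI(KK(SI)I))
  [1] KS(KK(SS))(IKI(K(KI)))(KI(KK(SI)I))
  [2] S(IKI(K(KI)))(KI(KK(SI)I))
  [3] S(KI(K(KI)))(KI(KK(SI)I))
  [4] SI(KI(KK(SI)I))
  [5] SII

Term B:
  start: SI(KI(KK(SI)I))
  [1] SII

Answer: SAME — A ⇓ SII, B ⇓ SII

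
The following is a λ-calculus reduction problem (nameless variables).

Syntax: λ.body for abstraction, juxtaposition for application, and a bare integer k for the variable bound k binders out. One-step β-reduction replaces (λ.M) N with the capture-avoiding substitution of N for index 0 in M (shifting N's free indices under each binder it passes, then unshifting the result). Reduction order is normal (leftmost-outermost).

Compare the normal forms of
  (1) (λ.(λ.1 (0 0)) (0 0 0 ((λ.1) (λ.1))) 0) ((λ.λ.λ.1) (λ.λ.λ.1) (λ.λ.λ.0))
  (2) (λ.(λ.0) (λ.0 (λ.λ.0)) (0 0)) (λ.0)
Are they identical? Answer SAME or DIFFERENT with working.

Answer: SAME — A ⇓ λ.λ.0, B ⇓ λ.λ.0

Reduction:
Term A:
  start: (λ.(λ.1 (0 0)) (0 0 0 ((λ.1) (λ.1))) 0) ((λ.λ.λ.1) (λ.λ.λ.1) (λ.λ.λ.0))
  step 1: (λ.(λ.λ.λ.1) (λ.λ.λ.1) (λ.λ.λ.0) (0 0)) ((λ.λ.λ.1) (λ.λ.λ.1) (λ.λ.λ.0) ((λ.λ.λ.1) (λ.λ.λ.1) (λ.λ.λ.0)) ((λ.λ.λ.1) (λ.λ.λ.1) (λ.λ.λ.0)) ((λ.(λ.λ.λ.1) (λ.λ.λ.1) (λ.λ.λ.0)) (λ.(λ.λ.λ.1) (λ.λ.λ.1) (λ.λ.λ.0)))) ((λ.λ.λ.1) (λ.λ.λ.1) (λ.λ.λ.0))
  step 2: (λ.λ.λ.1) (λ.λ.λ.1) (λ.λ.λ.0) ((λ.λ.λ.1) (λ.λ.λ.1) (λ.λ.λ.0) ((λ.λ.λ.1) (λ.λ.λ.1) (λ.λ.λ.0)) ((λ.λ.λ.1) (λ.λ.λ.1) (λ.λ.λ.0)) ((λ.(λ.λ.λ.1) (λ.λ.λ.1) (λ.λ.λ.0)) (λ.(λ.λ.λ.1) (λ.λ.λ.1) (λ.λ.λ.0))) ((λ.λ.λ.1) (λ.λ.λ.1) (λ.λ.λ.0) ((λ.λ.λ.1) (λ.λ.λ.1) (λ.λ.λ.0)) ((λ.λ.λ.1) (λ.λ.λ.1) (λ.λ.λ.0)) ((λ.(λ.λ.λ.1) (λ.λ.λ.1) (λ.λ.λ.0)) (λ.(λ.λ.λ.1) (λ.λ.λ.1) (λ.λ.λ.0))))) ((λ.λ.λ.1) (λ.λ.λ.1) (λ.λ.λ.0))
  step 3: (λ.λ.1) (λ.λ.λ.0) ((λ.λ.λ.1) (λ.λ.λ.1) (λ.λ.λ.0) ((λ.λ.λ.1) (λ.λ.λ.1) (λ.λ.λ.0)) ((λ.λ.λ.1) (λ.λ.λ.1) (λ.λ.λ.0)) ((λ.(λ.λ.λ.1) (λ.λ.λ.1) (λ.λ.λ.0)) (λ.(λ.λ.λ.1) (λ.λ.λ.1) (λ.λ.λ.0))) ((λ.λ.λ.1) (λ.λ.λ.1) (λ.λ.λ.0) ((λ.λ.λ.1) (λ.λ.λ.1) (λ.λ.λ.0)) ((λ.λ.λ.1) (λ.λ.λ.1) (λ.λ.λ.0)) ((λ.(λ.λ.λ.1) (λ.λ.λ.1) (λ.λ.λ.0)) (λ.(λ.λ.λ.1) (λ.λ.λ.1) (λ.λ.λ.0))))) ((λ.λ.λ.1) (λ.λ.λ.1) (λ.λ.λ.0))
  step 4: (λ.λ.λ.λ.0) ((λ.λ.λ.1) (λ.λ.λ.1) (λ.λ.λ.0) ((λ.λ.λ.1) (λ.λ.λ.1) (λ.λ.λ.0)) ((λ.λ.λ.1) (λ.λ.λ.1) (λ.λ.λ.0)) ((λ.(λ.λ.λ.1) (λ.λ.λ.1) (λ.λ.λ.0)) (λ.(λ.λ.λ.1) (λ.λ.λ.1) (λ.λ.λ.0))) ((λ.λ.λ.1) (λ.λ.λ.1) (λ.λ.λ.0) ((λ.λ.λ.1) (λ.λ.λ.1) (λ.λ.λ.0)) ((λ.λ.λ.1) (λ.λ.λ.1) (λ.λ.λ.0)) ((λ.(λ.λ.λ.1) (λ.λ.λ.1) (λ.λ.λ.0)) (λ.(λ.λ.λ.1) (λ.λ.λ.1) (λ.λ.λ.0))))) ((λ.λ.λ.1) (λ.λ.λ.1) (λ.λ.λ.0))
  step 5: (λ.λ.λ.0) ((λ.λ.λ.1) (λ.λ.λ.1) (λ.λ.λ.0))
  step 6: λ.λ.0

Term B:
  start: (λ.(λ.0) (λ.0 (λ.λ.0)) (0 0)) (λ.0)
  step 1: (λ.0) (λ.0 (λ.λ.0)) ((λ.0) (λ.0))
  step 2: (λ.0 (λ.λ.0)) ((λ.0) (λ.0))
  step 3: (λ.0) (λ.0) (λ.λ.0)
  step 4: (λ.0) (λ.λ.0)
  step 5: λ.λ.0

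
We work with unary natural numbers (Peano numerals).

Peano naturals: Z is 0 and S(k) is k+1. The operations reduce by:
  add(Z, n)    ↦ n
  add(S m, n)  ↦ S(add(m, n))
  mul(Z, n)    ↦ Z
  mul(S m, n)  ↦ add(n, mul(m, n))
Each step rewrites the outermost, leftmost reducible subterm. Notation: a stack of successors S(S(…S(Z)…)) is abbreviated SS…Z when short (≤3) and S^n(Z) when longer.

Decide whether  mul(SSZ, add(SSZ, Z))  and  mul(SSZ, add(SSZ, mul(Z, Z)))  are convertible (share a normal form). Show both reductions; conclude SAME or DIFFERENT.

Answer: SAME — A ⇓ S^4(Z), B ⇓ S^4(Z)

Derivation:
Term A:
  start: mul(SSZ, add(SSZ, Z))
  step 1: add(add(SSZ, Z), mul(SZ, add(SSZ, Z)))
  step 2: add(S(add(SZ, Z)), mul(SZ, add(SSZ, Z)))
  step 3: S(add(add(SZ, Z), mul(SZ, add(SSZ, Z))))
  step 4: S(add(S(add(Z, Z)), mul(SZ, add(SSZ, Z))))
  step 5: S(S(add(add(Z, Z), mul(SZ, add(SSZ, Z)))))
  step 6: S(S(add(Z, mul(SZ, add(SSZ, Z)))))
  step 7: S(S(mul(SZ, add(SSZ, Z))))
  step 8: S(S(add(add(SSZ, Z), mul(Z, add(SSZ, Z)))))
  step 9: S(S(add(S(add(SZ, Z)), mul(Z, add(SSZ, Z)))))
  step 10: S(S(S(add(add(SZ, Z), mul(Z, add(SSZ, Z))))))
  step 11: S(S(S(add(S(add(Z, Z)), mul(Z, add(SSZ, Z))))))
  step 12: S(S(S(S(add(add(Z, Z), mul(Z, add(SSZ, Z)))))))
  step 13: S(S(S(S(add(Z, mul(Z, add(SSZ, Z)))))))
  step 14: S(S(S(S(mul(Z, add(SSZ, Z))))))
  step 15: S^4(Z)

Term B:
  start: mul(SSZ, add(SSZ, mul(Z, Z)))
  step 1: add(add(SSZ, mul(Z, Z)), mul(SZ, add(SSZ, mul(Z, Z))))
  step 2: add(S(add(SZ, mul(Z, Z))), mul(SZ, add(SSZ, mul(Z, Z))))
  step 3: S(add(add(SZ, mul(Z, Z)), mul(SZ, add(SSZ, mul(Z, Z)))))
  step 4: S(add(S(add(Z, mul(Z, Z))), mul(SZ, add(SSZ, mul(Z, Z)))))
  step 5: S(S(add(add(Z, mul(Z, Z)), mul(SZ, add(SSZ, mul(Z, Z))))))
  step 6: S(S(add(mul(Z, Z), mul(SZ, add(SSZ, mul(Z, Z))))))
  step 7: S(S(add(Z, mul(SZ, add(SSZ, mul(Z, Z))))))
  step 8: S(S(mul(SZ, add(SSZ, mul(Z, Z)))))
  step 9: S(S(add(add(SSZ, mul(Z, Z)), mul(Z, add(SSZ, mul(Z, Z))))))
  step 10: S(S(add(S(add(SZ, mul(Z, Z))), mul(Z, add(SSZ, mul(Z, Z))))))
  step 11: S(S(S(add(add(SZ, mul(Z, Z)), mul(Z, add(SSZ, mul(Z, Z)))))))
  step 12: S(S(S(add(S(add(Z, mul(Z, Z))), mul(Z, add(SSZ, mul(Z, Z)))))))
  step 13: S(S(S(S(add(add(Z, mul(Z, Z)), mul(Z, add(SSZ, mul(Z, Z))))))))
  step 14: S(S(S(S(add(mul(Z, Z), mul(Z, add(SSZ, mul(Z, Z))))))))
  step 15: S(S(S(S(add(Z, mul(Z, add(SSZ, mul(Z, Z))))))))
  step 16: S(S(S(S(mul(Z, add(SSZ, mul(Z, Z)))))))
  step 17: S^4(Z)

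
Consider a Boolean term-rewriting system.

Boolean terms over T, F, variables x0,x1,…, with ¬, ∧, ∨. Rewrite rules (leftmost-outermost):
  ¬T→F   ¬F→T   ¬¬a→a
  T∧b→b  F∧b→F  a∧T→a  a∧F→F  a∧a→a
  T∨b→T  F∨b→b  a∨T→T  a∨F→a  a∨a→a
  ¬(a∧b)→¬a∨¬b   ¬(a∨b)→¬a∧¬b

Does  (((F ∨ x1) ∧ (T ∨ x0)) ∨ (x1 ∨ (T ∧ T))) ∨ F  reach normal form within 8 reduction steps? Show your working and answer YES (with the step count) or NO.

  start: (((F ∨ x1) ∧ (T ∨ x0)) ∨ (x1 ∨ (T ∧ T))) ∨ F
  →1  ((F ∨ x1) ∧ (T ∨ x0)) ∨ (x1 ∨ (T ∧ T))
  →2  (x1 ∧ (T ∨ x0)) ∨ (x1 ∨ (T ∧ T))
  →3  (x1 ∧ T) ∨ (x1 ∨ (T ∧ T))
  →4  x1 ∨ (x1 ∨ (T ∧ T))
  →5  x1 ∨ (x1 ∨ T)
  →6  x1 ∨ T
  →7  T

Answer: YES — reaches normal form T in 7 ≤ 8 steps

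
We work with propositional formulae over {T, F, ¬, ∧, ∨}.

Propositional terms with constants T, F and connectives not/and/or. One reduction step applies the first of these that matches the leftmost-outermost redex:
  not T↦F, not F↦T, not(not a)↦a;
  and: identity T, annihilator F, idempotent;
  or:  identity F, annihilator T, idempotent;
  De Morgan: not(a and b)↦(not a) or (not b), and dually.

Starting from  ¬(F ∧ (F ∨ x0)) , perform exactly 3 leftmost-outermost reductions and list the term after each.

  start: ¬(F ∧ (F ∨ x0))
  [1] ¬F ∨ ¬(F ∨ x0)
  [2] T ∨ ¬(F ∨ x0)
  [3] T

Answer: after 3 steps: T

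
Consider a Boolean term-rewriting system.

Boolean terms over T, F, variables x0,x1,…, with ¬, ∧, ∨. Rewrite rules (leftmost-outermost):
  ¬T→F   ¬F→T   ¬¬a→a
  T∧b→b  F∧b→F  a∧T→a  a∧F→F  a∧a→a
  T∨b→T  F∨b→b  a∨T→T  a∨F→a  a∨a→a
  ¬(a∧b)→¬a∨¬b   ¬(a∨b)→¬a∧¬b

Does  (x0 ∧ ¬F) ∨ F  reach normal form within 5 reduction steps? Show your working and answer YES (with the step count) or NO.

  start: (x0 ∧ ¬F) ∨ F
  →1  x0 ∧ ¬F
  →2  x0 ∧ T
  →3  x0

Answer: YES — reaches normal form x0 in 3 ≤ 5 steps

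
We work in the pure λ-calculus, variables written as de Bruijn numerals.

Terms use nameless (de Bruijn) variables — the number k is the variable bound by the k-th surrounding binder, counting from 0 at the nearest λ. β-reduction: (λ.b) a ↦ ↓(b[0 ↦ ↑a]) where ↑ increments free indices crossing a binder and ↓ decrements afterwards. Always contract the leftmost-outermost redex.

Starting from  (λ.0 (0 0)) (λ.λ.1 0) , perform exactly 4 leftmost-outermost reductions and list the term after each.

  start: (λ.0 (0 0)) (λ.λ.1 0)
  step 1: (λ.λ.1 0) ((λ.λ.1 0) (λ.λ.1 0))
  step 2: λ.(λ.λ.1 0) (λ.λ.1 0) 0
  step 3: λ.(λ.(λ.λ.1 0) 0) 0
  step 4: λ.(λ.λ.1 0) 0

Answer: after 4 steps: λ.(λ.λ.1 0) 0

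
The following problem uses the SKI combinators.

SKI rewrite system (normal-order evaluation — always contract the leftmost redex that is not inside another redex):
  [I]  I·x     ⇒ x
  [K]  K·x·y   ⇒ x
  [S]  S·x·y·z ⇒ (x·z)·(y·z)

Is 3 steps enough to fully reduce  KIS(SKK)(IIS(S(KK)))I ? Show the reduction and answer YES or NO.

  start: KIS(SKK)(IIS(S(KK)))I
  step 1: I(SKK)(IIS(S(KK)))I
  step 2: SKK(IIS(S(KK)))I
  step 3: K(IIS(S(KK)))(K(IIS(S(KK))))I

Answer: NO — after 3 steps the term is K(IIS(S(KK)))(K(IIS(S(KK))))I, not yet normal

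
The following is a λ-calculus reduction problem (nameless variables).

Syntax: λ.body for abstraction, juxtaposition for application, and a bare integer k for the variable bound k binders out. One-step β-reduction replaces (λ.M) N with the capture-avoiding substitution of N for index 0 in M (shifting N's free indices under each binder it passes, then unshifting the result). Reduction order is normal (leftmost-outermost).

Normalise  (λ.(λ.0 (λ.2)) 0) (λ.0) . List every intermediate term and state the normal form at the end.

Answer: normal form = λ.λ.0  (in 3 steps)

Reduction:
  start: (λ.(λ.0 (λ.2)) 0) (λ.0)
  step 1: (λ.0 (λ.λ.0)) (λ.0)
  step 2: (λ.0) (λ.λ.0)
  step 3: λ.λ.0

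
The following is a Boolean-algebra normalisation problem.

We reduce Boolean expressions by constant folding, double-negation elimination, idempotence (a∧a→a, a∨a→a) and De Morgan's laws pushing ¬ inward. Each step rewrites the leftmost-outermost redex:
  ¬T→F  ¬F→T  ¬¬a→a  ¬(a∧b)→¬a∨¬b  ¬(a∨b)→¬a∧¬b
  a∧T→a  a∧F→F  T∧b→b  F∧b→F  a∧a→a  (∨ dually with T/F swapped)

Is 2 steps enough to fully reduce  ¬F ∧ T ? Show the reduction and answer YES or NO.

Answer: YES — reaches normal form T in 2 ≤ 2 steps

Reduction:
  start: ¬F ∧ T
  →1  ¬F
  →2  T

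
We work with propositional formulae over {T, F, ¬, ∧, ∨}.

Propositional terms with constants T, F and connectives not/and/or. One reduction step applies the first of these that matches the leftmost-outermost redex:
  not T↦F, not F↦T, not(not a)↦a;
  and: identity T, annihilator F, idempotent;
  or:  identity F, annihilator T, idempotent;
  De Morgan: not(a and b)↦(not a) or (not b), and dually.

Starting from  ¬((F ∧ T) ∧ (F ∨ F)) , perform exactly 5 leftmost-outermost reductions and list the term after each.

  start: ¬((F ∧ T) ∧ (F ∨ F))
  →1  ¬(F ∧ T) ∨ ¬(F ∨ F)
  →2  (¬F ∨ ¬T) ∨ ¬(F ∨ F)
  →3  (T ∨ ¬T) ∨ ¬(F ∨ F)
  →4  T ∨ ¬(F ∨ F)
  →5  T

Answer: after 5 steps: T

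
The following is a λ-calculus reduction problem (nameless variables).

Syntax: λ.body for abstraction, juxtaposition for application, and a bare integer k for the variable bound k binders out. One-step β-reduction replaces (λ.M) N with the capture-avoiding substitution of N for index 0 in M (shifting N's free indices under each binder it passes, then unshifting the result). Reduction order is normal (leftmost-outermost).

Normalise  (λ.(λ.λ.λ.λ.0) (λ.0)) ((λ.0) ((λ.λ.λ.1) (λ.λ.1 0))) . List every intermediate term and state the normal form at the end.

  start: (λ.(λ.λ.λ.λ.0) (λ.0)) ((λ.0) ((λ.λ.λ.1) (λ.λ.1 0)))
  step 1: (λ.λ.λ.λ.0) (λ.0)
  step 2: λ.λ.λ.0

Answer: normal form = λ.λ.λ.0  (in 2 steps)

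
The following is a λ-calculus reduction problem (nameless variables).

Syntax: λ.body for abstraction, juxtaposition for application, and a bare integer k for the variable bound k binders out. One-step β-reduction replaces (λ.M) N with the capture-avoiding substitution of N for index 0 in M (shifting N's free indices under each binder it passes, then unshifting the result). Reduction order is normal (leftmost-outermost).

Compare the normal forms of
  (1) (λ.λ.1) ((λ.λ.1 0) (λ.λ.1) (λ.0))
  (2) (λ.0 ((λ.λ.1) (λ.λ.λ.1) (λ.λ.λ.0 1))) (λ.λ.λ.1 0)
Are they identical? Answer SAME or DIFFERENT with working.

Answer: DIFFERENT — A ⇓ λ.λ.λ.0, B ⇓ λ.λ.1 0

Reduction:
Term A:
  start: (λ.λ.1) ((λ.λ.1 0) (λ.λ.1) (λ.0))
  [1] λ.(λ.λ.1 0) (λ.λ.1) (λ.0)
  [2] λ.(λ.(λ.λ.1) 0) (λ.0)
  [3] λ.(λ.λ.1) (λ.0)
  [4] λ.λ.λ.0

Term B:
  start: (λ.0 ((λ.λ.1) (λ.λ.λ.1) (λ.λ.λ.0 1))) (λ.λ.λ.1 0)
  [1] (λ.λ.λ.1 0) ((λ.λ.1) (λ.λ.λ.1) (λ.λ.λ.0 1))
  [2] λ.λ.1 0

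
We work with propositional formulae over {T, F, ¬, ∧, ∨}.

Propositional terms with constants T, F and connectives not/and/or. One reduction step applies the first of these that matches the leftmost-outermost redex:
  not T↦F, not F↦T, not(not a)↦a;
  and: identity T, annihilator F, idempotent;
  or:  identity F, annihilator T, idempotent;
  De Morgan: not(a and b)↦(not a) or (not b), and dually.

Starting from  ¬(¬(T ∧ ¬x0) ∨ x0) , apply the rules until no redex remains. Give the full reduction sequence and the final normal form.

  start: ¬(¬(T ∧ ¬x0) ∨ x0)
  step 1: ¬¬(T ∧ ¬x0) ∧ ¬x0
  step 2: (T ∧ ¬x0) ∧ ¬x0
  step 3: ¬x0 ∧ ¬x0
  step 4: ¬x0

Answer: normal form = ¬x0  (in 4 steps)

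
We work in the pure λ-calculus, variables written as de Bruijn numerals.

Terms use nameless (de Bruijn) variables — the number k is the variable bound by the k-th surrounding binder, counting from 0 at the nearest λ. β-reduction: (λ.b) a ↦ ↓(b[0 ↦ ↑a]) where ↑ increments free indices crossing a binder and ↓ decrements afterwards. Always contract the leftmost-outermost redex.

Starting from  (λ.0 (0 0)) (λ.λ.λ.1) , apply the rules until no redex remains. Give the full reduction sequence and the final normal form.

Answer: normal form = λ.λ.1  (in 2 steps)

Derivation:
  start: (λ.0 (0 0)) (λ.λ.λ.1)
  →1  (λ.λ.λ.1) ((λ.λ.λ.1) (λ.λ.λ.1))
  →2  λ.λ.1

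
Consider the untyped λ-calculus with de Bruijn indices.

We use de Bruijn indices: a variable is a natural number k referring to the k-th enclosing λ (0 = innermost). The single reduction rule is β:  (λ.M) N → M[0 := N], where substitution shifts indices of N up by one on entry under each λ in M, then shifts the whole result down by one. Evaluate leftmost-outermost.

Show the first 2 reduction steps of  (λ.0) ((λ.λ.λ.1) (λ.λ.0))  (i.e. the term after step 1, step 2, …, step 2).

Answer: after 2 steps: λ.λ.1

Derivation:
  start: (λ.0) ((λ.λ.λ.1) (λ.λ.0))
  step 1: (λ.λ.λ.1) (λ.λ.0)
  step 2: λ.λ.1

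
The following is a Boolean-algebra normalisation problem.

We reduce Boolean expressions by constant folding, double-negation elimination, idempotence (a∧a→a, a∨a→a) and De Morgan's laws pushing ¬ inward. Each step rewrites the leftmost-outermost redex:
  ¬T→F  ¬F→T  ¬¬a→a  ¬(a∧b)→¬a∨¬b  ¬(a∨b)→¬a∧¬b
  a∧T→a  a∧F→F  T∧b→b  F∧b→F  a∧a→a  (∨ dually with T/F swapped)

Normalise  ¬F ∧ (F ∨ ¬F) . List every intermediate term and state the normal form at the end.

Answer: normal form = T  (in 4 steps)

Working:
  start: ¬F ∧ (F ∨ ¬F)
  →1  T ∧ (F ∨ ¬F)
  →2  F ∨ ¬F
  →3  ¬F
  →4  T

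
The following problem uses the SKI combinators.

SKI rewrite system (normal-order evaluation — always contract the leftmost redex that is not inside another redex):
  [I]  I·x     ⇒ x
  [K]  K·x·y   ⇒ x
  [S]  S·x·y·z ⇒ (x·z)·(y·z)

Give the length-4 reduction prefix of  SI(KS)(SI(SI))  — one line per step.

Answer: after 4 steps: KS(SI(SI))(SI(KS(SI(SI))))

Reduction:
  start: SI(KS)(SI(SI))
  step 1: I(SI(SI))(KS(SI(SI)))
  step 2: SI(SI)(KS(SI(SI)))
  step 3: I(KS(SI(SI)))(SI(KS(SI(SI))))
  step 4: KS(SI(SI))(SI(KS(SI(SI))))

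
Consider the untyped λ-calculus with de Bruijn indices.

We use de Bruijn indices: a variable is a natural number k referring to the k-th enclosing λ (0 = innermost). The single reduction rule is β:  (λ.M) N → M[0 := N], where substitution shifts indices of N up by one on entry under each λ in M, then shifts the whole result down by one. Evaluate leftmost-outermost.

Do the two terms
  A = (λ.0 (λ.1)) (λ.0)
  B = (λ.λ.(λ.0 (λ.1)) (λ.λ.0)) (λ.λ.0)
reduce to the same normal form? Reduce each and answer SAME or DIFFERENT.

Term A:
  start: (λ.0 (λ.1)) (λ.0)
  →1  (λ.0) (λ.λ.0)
  →2  λ.λ.0

Term B:
  start: (λ.λ.(λ.0 (λ.1)) (λ.λ.0)) (λ.λ.0)
  →1  λ.(λ.0 (λ.1)) (λ.λ.0)
  →2  λ.(λ.λ.0) (λ.λ.λ.0)
  →3  λ.λ.0

Answer: SAME — A ⇓ λ.λ.0, B ⇓ λ.λ.0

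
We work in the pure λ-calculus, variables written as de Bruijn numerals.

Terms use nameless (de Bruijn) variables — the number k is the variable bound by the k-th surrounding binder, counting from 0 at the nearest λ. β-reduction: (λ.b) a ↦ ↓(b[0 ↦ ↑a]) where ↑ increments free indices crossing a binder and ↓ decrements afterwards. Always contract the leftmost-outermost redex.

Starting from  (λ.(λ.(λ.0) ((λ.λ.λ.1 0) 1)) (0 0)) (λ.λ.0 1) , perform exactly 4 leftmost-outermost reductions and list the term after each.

  start: (λ.(λ.(λ.0) ((λ.λ.λ.1 0) 1)) (0 0)) (λ.λ.0 1)
  →1  (λ.(λ.0) ((λ.λ.λ.1 0) (λ.λ.0 1))) ((λ.λ.0 1) (λ.λ.0 1))
  →2  (λ.0) ((λ.λ.λ.1 0) (λ.λ.0 1))
  →3  (λ.λ.λ.1 0) (λ.λ.0 1)
  →4  λ.λ.1 0

Answer: after 4 steps: λ.λ.1 0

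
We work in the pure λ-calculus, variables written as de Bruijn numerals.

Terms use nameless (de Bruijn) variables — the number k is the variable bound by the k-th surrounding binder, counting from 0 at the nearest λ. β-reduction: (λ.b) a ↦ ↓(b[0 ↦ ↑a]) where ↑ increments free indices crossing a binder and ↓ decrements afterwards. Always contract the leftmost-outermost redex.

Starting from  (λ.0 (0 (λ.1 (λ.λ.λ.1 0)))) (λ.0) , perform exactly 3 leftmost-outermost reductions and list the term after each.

Answer: after 3 steps: λ.(λ.0) (λ.λ.λ.1 0)

Reduction:
  start: (λ.0 (0 (λ.1 (λ.λ.λ.1 0)))) (λ.0)
  step 1: (λ.0) ((λ.0) (λ.(λ.0) (λ.λ.λ.1 0)))
  step 2: (λ.0) (λ.(λ.0) (λ.λ.λ.1 0))
  step 3: λ.(λ.0) (λ.λ.λ.1 0)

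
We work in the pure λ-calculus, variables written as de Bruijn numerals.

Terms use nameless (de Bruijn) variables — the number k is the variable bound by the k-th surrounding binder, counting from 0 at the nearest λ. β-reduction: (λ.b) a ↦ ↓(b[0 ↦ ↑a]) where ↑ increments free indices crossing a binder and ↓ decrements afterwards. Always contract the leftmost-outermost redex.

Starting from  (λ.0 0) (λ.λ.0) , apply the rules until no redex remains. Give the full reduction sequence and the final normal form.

  start: (λ.0 0) (λ.λ.0)
  step 1: (λ.λ.0) (λ.λ.0)
  step 2: λ.0

Answer: normal form = λ.0  (in 2 steps)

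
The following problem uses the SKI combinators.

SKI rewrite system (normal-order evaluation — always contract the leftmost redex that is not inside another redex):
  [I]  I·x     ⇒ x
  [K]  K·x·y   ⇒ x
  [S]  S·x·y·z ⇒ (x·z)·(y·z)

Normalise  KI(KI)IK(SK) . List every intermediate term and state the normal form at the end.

Answer: normal form = K(SK)  (in 3 steps)

Working:
  start: KI(KI)IK(SK)
  →1  IIK(SK)
  →2  IK(SK)
  →3  K(SK)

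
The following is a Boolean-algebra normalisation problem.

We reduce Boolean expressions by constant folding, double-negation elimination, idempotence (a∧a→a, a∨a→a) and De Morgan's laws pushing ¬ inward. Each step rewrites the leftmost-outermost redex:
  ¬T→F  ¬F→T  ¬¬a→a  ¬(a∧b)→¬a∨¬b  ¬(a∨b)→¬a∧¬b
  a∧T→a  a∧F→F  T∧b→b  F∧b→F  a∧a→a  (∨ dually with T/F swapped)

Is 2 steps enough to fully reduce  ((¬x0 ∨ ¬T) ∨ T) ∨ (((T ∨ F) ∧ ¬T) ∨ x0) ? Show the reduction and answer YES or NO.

Answer: YES — reaches normal form T in 2 ≤ 2 steps

Reduction:
  start: ((¬x0 ∨ ¬T) ∨ T) ∨ (((T ∨ F) ∧ ¬T) ∨ x0)
  step 1: T ∨ (((T ∨ F) ∧ ¬T) ∨ x0)
  step 2: T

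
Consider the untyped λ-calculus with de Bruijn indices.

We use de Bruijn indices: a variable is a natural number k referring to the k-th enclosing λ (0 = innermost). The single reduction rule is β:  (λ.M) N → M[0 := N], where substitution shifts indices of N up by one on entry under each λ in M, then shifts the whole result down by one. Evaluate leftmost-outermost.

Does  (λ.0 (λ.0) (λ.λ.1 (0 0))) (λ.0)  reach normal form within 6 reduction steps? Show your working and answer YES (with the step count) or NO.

  start: (λ.0 (λ.0) (λ.λ.1 (0 0))) (λ.0)
  [1] (λ.0) (λ.0) (λ.λ.1 (0 0))
  [2] (λ.0) (λ.λ.1 (0 0))
  [3] λ.λ.1 (0 0)

Answer: YES — reaches normal form λ.λ.1 (0 0) in 3 ≤ 6 steps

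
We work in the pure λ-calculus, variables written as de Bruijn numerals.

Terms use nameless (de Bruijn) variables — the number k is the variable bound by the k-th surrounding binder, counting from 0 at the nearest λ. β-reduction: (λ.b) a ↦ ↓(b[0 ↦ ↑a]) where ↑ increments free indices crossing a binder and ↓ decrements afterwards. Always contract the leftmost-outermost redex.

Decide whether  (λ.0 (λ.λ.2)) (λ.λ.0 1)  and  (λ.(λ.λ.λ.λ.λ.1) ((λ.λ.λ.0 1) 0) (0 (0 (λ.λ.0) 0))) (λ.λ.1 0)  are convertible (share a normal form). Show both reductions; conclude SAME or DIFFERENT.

Term A:
  start: (λ.0 (λ.λ.2)) (λ.λ.0 1)
  step 1: (λ.λ.0 1) (λ.λ.λ.λ.0 1)
  step 2: λ.0 (λ.λ.λ.λ.0 1)

Term B:
  start: (λ.(λ.λ.λ.λ.λ.1) ((λ.λ.λ.0 1) 0) (0 (0 (λ.λ.0) 0))) (λ.λ.1 0)
  step 1: (λ.λ.λ.λ.λ.1) ((λ.λ.λ.0 1) (λ.λ.1 0)) ((λ.λ.1 0) ((λ.λ.1 0) (λ.λ.0) (λ.λ.1 0)))
  step 2: (λ.λ.λ.λ.1) ((λ.λ.1 0) ((λ.λ.1 0) (λ.λ.0) (λ.λ.1 0)))
  step 3: λ.λ.λ.1

Answer: DIFFERENT — A ⇓ λ.0 (λ.λ.λ.λ.0 1), B ⇓ λ.λ.λ.1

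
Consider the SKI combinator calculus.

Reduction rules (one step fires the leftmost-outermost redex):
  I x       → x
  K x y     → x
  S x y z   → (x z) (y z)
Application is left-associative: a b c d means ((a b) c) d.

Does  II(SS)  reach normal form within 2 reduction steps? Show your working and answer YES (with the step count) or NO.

Answer: YES — reaches normal form SS in 2 ≤ 2 steps

Working:
  start: II(SS)
  [1] I(SS)
  [2] SS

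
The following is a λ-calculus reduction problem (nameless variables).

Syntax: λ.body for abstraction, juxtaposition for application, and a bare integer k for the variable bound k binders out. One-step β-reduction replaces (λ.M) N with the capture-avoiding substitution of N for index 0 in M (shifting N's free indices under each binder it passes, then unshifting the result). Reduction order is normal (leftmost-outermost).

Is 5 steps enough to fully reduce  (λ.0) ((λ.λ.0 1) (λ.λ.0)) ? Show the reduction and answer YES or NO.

Answer: YES — reaches normal form λ.0 (λ.λ.0) in 2 ≤ 5 steps

Working:
  start: (λ.0) ((λ.λ.0 1) (λ.λ.0))
  [1] (λ.λ.0 1) (λ.λ.0)
  [2] λ.0 (λ.λ.0)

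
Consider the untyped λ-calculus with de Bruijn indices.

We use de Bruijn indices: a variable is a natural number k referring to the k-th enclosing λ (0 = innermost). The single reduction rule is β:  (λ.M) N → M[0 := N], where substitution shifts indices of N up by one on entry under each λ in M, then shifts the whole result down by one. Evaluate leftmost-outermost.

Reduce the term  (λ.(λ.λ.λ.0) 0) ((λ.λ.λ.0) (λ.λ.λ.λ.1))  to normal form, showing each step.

  start: (λ.(λ.λ.λ.0) 0) ((λ.λ.λ.0) (λ.λ.λ.λ.1))
  step 1: (λ.λ.λ.0) ((λ.λ.λ.0) (λ.λ.λ.λ.1))
  step 2: λ.λ.0

Answer: normal form = λ.λ.0  (in 2 steps)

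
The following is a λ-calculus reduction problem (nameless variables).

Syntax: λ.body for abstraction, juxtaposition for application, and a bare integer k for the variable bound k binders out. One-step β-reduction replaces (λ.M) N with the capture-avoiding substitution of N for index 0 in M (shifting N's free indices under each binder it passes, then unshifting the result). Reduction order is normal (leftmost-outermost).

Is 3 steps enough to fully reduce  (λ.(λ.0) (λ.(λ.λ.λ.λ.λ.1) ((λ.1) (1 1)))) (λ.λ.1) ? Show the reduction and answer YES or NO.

  start: (λ.(λ.0) (λ.(λ.λ.λ.λ.λ.1) ((λ.1) (1 1)))) (λ.λ.1)
  [1] (λ.0) (λ.(λ.λ.λ.λ.λ.1) ((λ.1) ((λ.λ.1) (λ.λ.1))))
  [2] λ.(λ.λ.λ.λ.λ.1) ((λ.1) ((λ.λ.1) (λ.λ.1)))
  [3] λ.λ.λ.λ.λ.1

Answer: YES — reaches normal form λ.λ.λ.λ.λ.1 in 3 ≤ 3 steps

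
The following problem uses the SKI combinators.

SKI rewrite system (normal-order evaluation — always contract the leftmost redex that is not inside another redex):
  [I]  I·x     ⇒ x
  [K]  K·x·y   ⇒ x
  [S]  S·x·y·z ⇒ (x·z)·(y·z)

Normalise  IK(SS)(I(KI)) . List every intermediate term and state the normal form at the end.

  start: IK(SS)(I(KI))
  step 1: K(SS)(I(KI))
  step 2: SS

Answer: normal form = SS  (in 2 steps)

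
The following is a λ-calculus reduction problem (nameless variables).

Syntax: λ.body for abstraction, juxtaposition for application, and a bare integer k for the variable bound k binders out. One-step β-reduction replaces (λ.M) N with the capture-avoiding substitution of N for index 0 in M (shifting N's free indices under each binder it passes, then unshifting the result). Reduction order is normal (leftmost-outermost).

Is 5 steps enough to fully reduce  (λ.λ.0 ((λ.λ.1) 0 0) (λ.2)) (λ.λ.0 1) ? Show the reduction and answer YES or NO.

Answer: YES — reaches normal form λ.0 0 (λ.λ.λ.0 1) in 3 ≤ 5 steps

Reduction:
  start: (λ.λ.0 ((λ.λ.1) 0 0) (λ.2)) (λ.λ.0 1)
  →1  λ.0 ((λ.λ.1) 0 0) (λ.λ.λ.0 1)
  →2  λ.0 ((λ.1) 0) (λ.λ.λ.0 1)
  →3  λ.0 0 (λ.λ.λ.0 1)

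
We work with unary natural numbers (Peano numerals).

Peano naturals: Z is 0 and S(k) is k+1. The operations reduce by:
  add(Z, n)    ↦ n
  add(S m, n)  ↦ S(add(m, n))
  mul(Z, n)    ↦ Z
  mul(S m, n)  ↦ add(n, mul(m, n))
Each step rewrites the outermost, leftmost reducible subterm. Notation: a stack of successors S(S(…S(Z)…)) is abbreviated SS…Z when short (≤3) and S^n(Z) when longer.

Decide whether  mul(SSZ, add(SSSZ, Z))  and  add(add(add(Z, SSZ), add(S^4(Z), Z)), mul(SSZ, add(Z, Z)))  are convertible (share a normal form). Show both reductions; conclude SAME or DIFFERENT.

Answer: SAME — A ⇓ S^6(Z), B ⇓ S^6(Z)

Derivation:
Term A:
  start: mul(SSZ, add(SSSZ, Z))
  [1] add(add(SSSZ, Z), mul(SZ, add(SSSZ, Z)))
  [2] add(S(add(SSZ, Z)), mul(SZ, add(SSSZ, Z)))
  [3] S(add(add(SSZ, Z), mul(SZ, add(SSSZ, Z))))
  [4] S(add(S(add(SZ, Z)), mul(SZ, add(SSSZ, Z))))
  [5] S(S(add(add(SZ, Z), mul(SZ, add(SSSZ, Z)))))
  [6] S(S(add(S(add(Z, Z)), mul(SZ, add(SSSZ, Z)))))
  [7] S(S(S(add(add(Z, Z), mul(SZ, add(SSSZ, Z))))))
  [8] S(S(S(add(Z, mul(SZ, add(SSSZ, Z))))))
  [9] S(S(S(mul(SZ, add(SSSZ, Z)))))
  [10] S(S(S(add(add(SSSZ, Z), mul(Z, add(SSSZ, Z))))))
  [11] S(S(S(add(S(add(SSZ, Z)), mul(Z, add(SSSZ, Z))))))
  [12] S(S(S(S(add(add(SSZ, Z), mul(Z, add(SSSZ, Z)))))))
  [13] S(S(S(S(add(S(add(SZ, Z)), mul(Z, add(SSSZ, Z)))))))
  [14] S(S(S(S(S(add(add(SZ, Z), mul(Z, add(SSSZ, Z))))))))
  [15] S(S(S(S(S(add(S(add(Z, Z)), mul(Z, add(SSSZ, Z))))))))
  [16] S(S(S(S(S(S(add(add(Z, Z), mul(Z, add(SSSZ, Z)))))))))
  [17] S(S(S(S(S(S(add(Z, mul(Z, add(SSSZ, Z)))))))))
  [18] S(S(S(S(S(S(mul(Z, add(SSSZ, Z))))))))
  [19] S^6(Z)

Term B:
  start: add(add(add(Z, SSZ), add(S^4(Z), Z)), mul(SSZ, add(Z, Z)))
  [1] add(add(SSZ, add(S^4(Z), Z)), mul(SSZ, add(Z, Z)))
  [2] add(S(add(SZ, add(S^4(Z), Z))), mul(SSZ, add(Z, Z)))
  [3] S(add(add(SZ, add(S^4(Z), Z)), mul(SSZ, add(Z, Z))))
  [4] S(add(S(add(Z, add(S^4(Z), Z))), mul(SSZ, add(Z, Z))))
  [5] S(S(add(add(Z, add(S^4(Z), Z)), mul(SSZ, add(Z, Z)))))
  [6] S(S(add(add(S^4(Z), Z), mul(SSZ, add(Z, Z)))))
  [7] S(S(add(S(add(SSSZ, Z)), mul(SSZ, add(Z, Z)))))
  [8] S(S(S(add(add(SSSZ, Z), mul(SSZ, add(Z, Z))))))
  [9] S(S(S(add(S(add(SSZ, Z)), mul(SSZ, add(Z, Z))))))
  [10] S(S(S(S(add(add(SSZ, Z), mul(SSZ, add(Z, Z)))))))
  [11] S(S(S(S(add(S(add(SZ, Z)), mul(SSZ, add(Z, Z)))))))
  [12] S(S(S(S(S(add(add(SZ, Z), mul(SSZ, add(Z, Z))))))))
  [13] S(S(S(S(S(add(S(add(Z, Z)), mul(SSZ, add(Z, Z))))))))
  [14] S(S(S(S(S(S(add(add(Z, Z), mul(SSZ, add(Z, Z)))))))))
  [15] S(S(S(S(S(S(add(Z, mul(SSZ, add(Z, Z)))))))))
  [16] S(S(S(S(S(S(mul(SSZ, add(Z, Z))))))))
  [17] S(S(S(S(S(S(add(add(Z, Z), mul(SZ, add(Z, Z)))))))))
  [18] S(S(S(S(S(S(add(Z, mul(SZ, add(Z, Z)))))))))
  [19] S(S(S(S(S(S(mul(SZ, add(Z, Z))))))))
  [20] S(S(S(S(S(S(add(add(Z, Z), mul(Z, add(Z, Z)))))))))
  [21] S(S(S(S(S(S(add(Z, mul(Z, add(Z, Z)))))))))
  [22] S(S(S(S(S(S(mul(Z, add(Z, Z))))))))
  [23] S^6(Z)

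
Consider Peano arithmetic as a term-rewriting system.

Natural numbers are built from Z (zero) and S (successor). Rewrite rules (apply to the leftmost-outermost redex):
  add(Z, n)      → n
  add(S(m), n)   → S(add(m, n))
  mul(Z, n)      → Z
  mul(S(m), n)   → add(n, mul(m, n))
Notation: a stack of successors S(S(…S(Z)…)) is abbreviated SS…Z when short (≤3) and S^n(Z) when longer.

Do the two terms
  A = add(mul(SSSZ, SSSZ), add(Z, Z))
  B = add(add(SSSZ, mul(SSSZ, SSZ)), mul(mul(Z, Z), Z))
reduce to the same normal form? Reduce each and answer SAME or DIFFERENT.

Answer: SAME — A ⇓ S^9(Z), B ⇓ S^9(Z)

Derivation:
Term A:
  start: add(mul(SSSZ, SSSZ), add(Z, Z))
  step 1: add(add(SSSZ, mul(SSZ, SSSZ)), add(Z, Z))
  step 2: add(S(add(SSZ, mul(SSZ, SSSZ))), add(Z, Z))
  step 3: S(add(add(SSZ, mul(SSZ, SSSZ)), add(Z, Z)))
  step 4: S(add(S(add(SZ, mul(SSZ, SSSZ))), add(Z, Z)))
  step 5: S(S(add(add(SZ, mul(SSZ, SSSZ)), add(Z, Z))))
  step 6: S(S(add(S(add(Z, mul(SSZ, SSSZ))), add(Z, Z))))
  step 7: S(S(S(add(add(Z, mul(SSZ, SSSZ)), add(Z, Z)))))
  step 8: S(S(S(add(mul(SSZ, SSSZ), add(Z, Z)))))
  step 9: S(S(S(add(add(SSSZ, mul(SZ, SSSZ)), add(Z, Z)))))
  step 10: S(S(S(add(S(add(SSZ, mul(SZ, SSSZ))), add(Z, Z)))))
  step 11: S(S(S(S(add(add(SSZ, mul(SZ, SSSZ)), add(Z, Z))))))
  step 12: S(S(S(S(add(S(add(SZ, mul(SZ, SSSZ))), add(Z, Z))))))
  step 13: S(S(S(S(S(add(add(SZ, mul(SZ, SSSZ)), add(Z, Z)))))))
  step 14: S(S(S(S(S(add(S(add(Z, mul(SZ, SSSZ))), add(Z, Z)))))))
  step 15: S(S(S(S(S(S(add(add(Z, mul(SZ, SSSZ)), add(Z, Z))))))))
  step 16: S(S(S(S(S(S(add(mul(SZ, SSSZ), add(Z, Z))))))))
  step 17: S(S(S(S(S(S(add(add(SSSZ, mul(Z, SSSZ)), add(Z, Z))))))))
  step 18: S(S(S(S(S(S(add(S(add(SSZ, mul(Z, SSSZ))), add(Z, Z))))))))
  step 19: S(S(S(S(S(S(S(add(add(SSZ, mul(Z, SSSZ)), add(Z, Z)))))))))
  step 20: S(S(S(S(S(S(S(add(S(add(SZ, mul(Z, SSSZ))), add(Z, Z)))))))))
  step 21: S(S(S(S(S(S(S(S(add(add(SZ, mul(Z, SSSZ)), add(Z, Z))))))))))
  step 22: S(S(S(S(S(S(S(S(add(S(add(Z, mul(Z, SSSZ))), add(Z, Z))))))))))
  step 23: S(S(S(S(S(S(S(S(S(add(add(Z, mul(Z, SSSZ)), add(Z, Z)))))))))))
  step 24: S(S(S(S(S(S(S(S(S(add(mul(Z, SSSZ), add(Z, Z)))))))))))
  step 25: S(S(S(S(S(S(S(S(S(add(Z, add(Z, Z)))))))))))
  step 26: S(S(S(S(S(S(S(S(S(add(Z, Z))))))))))
  step 27: S^9(Z)

Term B:
  start: add(add(SSSZ, mul(SSSZ, SSZ)), mul(mul(Z, Z), Z))
  step 1: add(S(add(SSZ, mul(SSSZ, SSZ))), mul(mul(Z, Z), Z))
  step 2: S(add(add(SSZ, mul(SSSZ, SSZ)), mul(mul(Z, Z), Z)))
  step 3: S(add(S(add(SZ, mul(SSSZ, SSZ))), mul(mul(Z, Z), Z)))
  step 4: S(S(add(add(SZ, mul(SSSZ, SSZ)), mul(mul(Z, Z), Z))))
  step 5: S(S(add(S(add(Z, mul(SSSZ, SSZ))), mul(mul(Z, Z), Z))))
  step 6: S(S(S(add(add(Z, mul(SSSZ, SSZ)), mul(mul(Z, Z), Z)))))
  step 7: S(S(S(add(mul(SSSZ, SSZ), mul(mul(Z, Z), Z)))))
  step 8: S(S(S(add(add(SSZ, mul(SSZ, SSZ)), mul(mul(Z, Z), Z)))))
  step 9: S(S(S(add(S(add(SZ, mul(SSZ, SSZ))), mul(mul(Z, Z), Z)))))
  step 10: S(S(S(S(add(add(SZ, mul(SSZ, SSZ)), mul(mul(Z, Z), Z))))))
  step 11: S(S(S(S(add(S(add(Z, mul(SSZ, SSZ))), mul(mul(Z, Z), Z))))))
  step 12: S(S(S(S(S(add(add(Z, mul(SSZ, SSZ)), mul(mul(Z, Z), Z)))))))
  step 13: S(S(S(S(S(add(mul(SSZ, SSZ), mul(mul(Z, Z), Z)))))))
  step 14: S(S(S(S(S(add(add(SSZ, mul(SZ, SSZ)), mul(mul(Z, Z), Z)))))))
  step 15: S(S(S(S(S(add(S(add(SZ, mul(SZ, SSZ))), mul(mul(Z, Z), Z)))))))
  step 16: S(S(S(S(S(S(add(add(SZ, mul(SZ, SSZ)), mul(mul(Z, Z), Z))))))))
  step 17: S(S(S(S(S(S(add(S(add(Z, mul(SZ, SSZ))), mul(mul(Z, Z), Z))))))))
  step 18: S(S(S(S(S(S(S(add(add(Z, mul(SZ, SSZ)), mul(mul(Z, Z), Z)))))))))
  step 19: S(S(S(S(S(S(S(add(mul(SZ, SSZ), mul(mul(Z, Z), Z)))))))))
  step 20: S(S(S(S(S(S(S(add(add(SSZ, mul(Z, SSZ)), mul(mul(Z, Z), Z)))))))))
  step 21: S(S(S(S(S(S(S(add(S(add(SZ, mul(Z, SSZ))), mul(mul(Z, Z), Z)))))))))
  step 22: S(S(S(S(S(S(S(S(add(add(SZ, mul(Z, SSZ)), mul(mul(Z, Z), Z))))))))))
  step 23: S(S(S(S(S(S(S(S(add(S(add(Z, mul(Z, SSZ))), mul(mul(Z, Z), Z))))))))))
  step 24: S(S(S(S(S(S(S(S(S(add(add(Z, mul(Z, SSZ)), mul(mul(Z, Z), Z)))))))))))
  step 25: S(S(S(S(S(S(S(S(S(add(mul(Z, SSZ), mul(mul(Z, Z), Z)))))))))))
  step 26: S(S(S(S(S(S(S(S(S(add(Z, mul(mul(Z, Z), Z)))))))))))
  step 27: S(S(S(S(S(S(S(S(S(mul(mul(Z, Z), Z))))))))))
  step 28: S(S(S(S(S(S(S(S(S(mul(Z, Z))))))))))
  step 29: S^9(Z)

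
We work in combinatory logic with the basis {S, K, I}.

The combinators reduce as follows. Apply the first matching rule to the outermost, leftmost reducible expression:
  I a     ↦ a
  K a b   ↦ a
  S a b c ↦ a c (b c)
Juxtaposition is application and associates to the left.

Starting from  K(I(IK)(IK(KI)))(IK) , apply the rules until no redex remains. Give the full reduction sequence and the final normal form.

  start: K(I(IK)(IK(KI)))(IK)
  [1] I(IK)(IK(KI))
  [2] IK(IK(KI))
  [3] K(IK(KI))
  [4] K(K(KI))

Answer: normal form = K(K(KI))  (in 4 steps)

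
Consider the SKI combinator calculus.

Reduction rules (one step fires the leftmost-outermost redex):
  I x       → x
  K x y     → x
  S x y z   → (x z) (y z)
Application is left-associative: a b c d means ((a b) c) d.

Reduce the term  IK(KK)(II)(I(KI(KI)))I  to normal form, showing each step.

  start: IK(KK)(II)(I(KI(KI)))I
  step 1: K(KK)(II)(I(KI(KI)))I
  step 2: KK(I(KI(KI)))I
  step 3: KI

Answer: normal form = KI  (in 3 steps)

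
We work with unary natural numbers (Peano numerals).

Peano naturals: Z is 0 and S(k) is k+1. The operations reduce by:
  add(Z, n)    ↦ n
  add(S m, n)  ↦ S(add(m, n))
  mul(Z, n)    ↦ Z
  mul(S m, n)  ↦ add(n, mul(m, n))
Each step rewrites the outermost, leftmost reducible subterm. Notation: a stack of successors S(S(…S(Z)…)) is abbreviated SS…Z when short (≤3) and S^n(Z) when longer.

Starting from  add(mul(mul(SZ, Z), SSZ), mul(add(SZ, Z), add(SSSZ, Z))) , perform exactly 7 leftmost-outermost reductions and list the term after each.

Answer: after 7 steps: add(add(SSSZ, Z), mul(add(Z, Z), add(SSSZ, Z)))

Working:
  start: add(mul(mul(SZ, Z), SSZ), mul(add(SZ, Z), add(SSSZ, Z)))
  step 1: add(mul(add(Z, mul(Z, Z)), SSZ), mul(add(SZ, Z), add(SSSZ, Z)))
  step 2: add(mul(mul(Z, Z), SSZ), mul(add(SZ, Z), add(SSSZ, Z)))
  step 3: add(mul(Z, SSZ), mul(add(SZ, Z), add(SSSZ, Z)))
  step 4: add(Z, mul(add(SZ, Z), add(SSSZ, Z)))
  step 5: mul(add(SZ, Z), add(SSSZ, Z))
  step 6: mul(S(add(Z, Z)), add(SSSZ, Z))
  step 7: add(add(SSSZ, Z), mul(add(Z, Z), add(SSSZ, Z)))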